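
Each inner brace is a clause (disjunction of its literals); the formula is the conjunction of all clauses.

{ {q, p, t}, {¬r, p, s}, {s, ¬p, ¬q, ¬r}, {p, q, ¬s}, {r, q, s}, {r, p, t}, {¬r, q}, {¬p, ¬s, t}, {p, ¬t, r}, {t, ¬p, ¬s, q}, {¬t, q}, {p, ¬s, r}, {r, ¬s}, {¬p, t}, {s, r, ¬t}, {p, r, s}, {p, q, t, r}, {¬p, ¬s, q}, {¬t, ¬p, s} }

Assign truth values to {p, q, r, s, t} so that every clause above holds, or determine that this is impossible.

p ↦ False, q ↦ True, r ↦ True, s ↦ True, t ↦ False

Case r = True:
(q) alone gives q = True.
Case p = False:
(s) alone gives s = True.
All clauses hold; t can take either value.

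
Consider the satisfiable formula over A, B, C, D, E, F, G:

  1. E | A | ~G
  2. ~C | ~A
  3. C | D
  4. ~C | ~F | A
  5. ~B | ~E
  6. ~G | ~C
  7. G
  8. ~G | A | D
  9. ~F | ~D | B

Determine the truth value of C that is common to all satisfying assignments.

False

Suppose C = 1.
From the singleton clause (~A), A = 0.
From the singleton clause (~F), F = 0.
From the singleton clause (~G), G = 0.
But (G) is also a unit clause — contradiction.
So every satisfying assignment has C = False.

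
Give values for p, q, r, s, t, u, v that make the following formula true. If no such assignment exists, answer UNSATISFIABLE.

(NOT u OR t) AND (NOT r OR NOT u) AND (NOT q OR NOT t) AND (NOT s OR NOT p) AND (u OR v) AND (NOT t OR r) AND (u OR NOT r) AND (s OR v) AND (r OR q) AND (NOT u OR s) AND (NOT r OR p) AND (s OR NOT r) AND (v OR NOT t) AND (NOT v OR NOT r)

Try u = false.
(v) alone gives v = true.
(NOT r) alone gives r = false.
(NOT t) alone gives t = false.
(q) alone gives q = true.
Try s = false.
Every clause is now satisfied; p is unconstrained.

p ↦ false,  q ↦ true,  r ↦ false,  s ↦ false,  t ↦ false,  u ↦ false,  v ↦ true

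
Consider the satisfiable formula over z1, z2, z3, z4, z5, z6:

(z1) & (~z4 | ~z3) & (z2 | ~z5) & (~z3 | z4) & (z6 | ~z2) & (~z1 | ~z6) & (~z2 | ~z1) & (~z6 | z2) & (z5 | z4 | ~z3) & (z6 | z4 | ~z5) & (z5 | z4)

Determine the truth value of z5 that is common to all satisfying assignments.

Suppose z5 = 1.
From the singleton clause (z1), z1 = 1.
From the singleton clause (z2), z2 = 1.
That conflicts with the unit clause (~z2).
So every satisfying assignment has z5 = False.

False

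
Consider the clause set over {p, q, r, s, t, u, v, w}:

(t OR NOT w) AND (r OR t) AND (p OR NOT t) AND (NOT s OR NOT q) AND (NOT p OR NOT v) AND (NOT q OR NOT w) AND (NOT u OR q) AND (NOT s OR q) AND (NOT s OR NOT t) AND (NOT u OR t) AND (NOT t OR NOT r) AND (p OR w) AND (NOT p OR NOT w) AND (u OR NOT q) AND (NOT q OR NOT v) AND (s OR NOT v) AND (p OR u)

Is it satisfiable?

Yes

Try t = false.
(NOT w) alone gives w = false.
(r) alone gives r = true.
(NOT u) alone gives u = false.
(p) alone gives p = true.
(NOT v) alone gives v = false.
(NOT q) alone gives q = false.
(NOT s) alone gives s = false.
Every clause now holds.
A satisfying assignment: p=true,  q=false,  r=true,  s=false,  t=false,  u=false,  v=false,  w=false.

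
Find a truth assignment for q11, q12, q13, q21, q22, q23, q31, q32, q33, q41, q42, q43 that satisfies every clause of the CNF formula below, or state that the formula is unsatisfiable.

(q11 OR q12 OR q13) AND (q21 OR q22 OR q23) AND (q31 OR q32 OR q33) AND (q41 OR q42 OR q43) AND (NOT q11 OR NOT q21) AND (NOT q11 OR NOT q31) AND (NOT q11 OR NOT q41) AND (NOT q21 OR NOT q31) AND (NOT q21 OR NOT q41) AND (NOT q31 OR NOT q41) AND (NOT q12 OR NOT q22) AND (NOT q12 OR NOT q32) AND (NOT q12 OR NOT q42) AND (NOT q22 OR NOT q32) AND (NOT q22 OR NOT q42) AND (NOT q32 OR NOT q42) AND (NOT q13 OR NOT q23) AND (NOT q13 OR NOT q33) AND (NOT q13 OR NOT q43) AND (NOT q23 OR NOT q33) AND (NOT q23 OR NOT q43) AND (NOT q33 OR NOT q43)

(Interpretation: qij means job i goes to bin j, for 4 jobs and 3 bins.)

Suppose q11 = false.
Suppose q12 = true.
From the singleton clause (NOT q22), q22 = false.
From the singleton clause (NOT q32), q32 = false.
From the singleton clause (NOT q42), q42 = false.
Suppose q21 = true.
From the singleton clause (NOT q31), q31 = false.
From the singleton clause (q33), q33 = true.
From the singleton clause (NOT q41), q41 = false.
From the singleton clause (q43), q43 = true.
But (NOT q43) is also a unit clause — contradiction.
Backtrack on q21: now try q21 = false.
From the singleton clause (q23), q23 = true.
From the singleton clause (NOT q13), q13 = false.
From the singleton clause (NOT q33), q33 = false.
From the singleton clause (q31), q31 = true.
From the singleton clause (NOT q41), q41 = false.
From the singleton clause (q43), q43 = true.
But (NOT q43) is also a unit clause — contradiction.
Both values of q21 lead to a conflict.
Backtrack on q12: now try q12 = false.
From the singleton clause (q13), q13 = true.
From the singleton clause (NOT q23), q23 = false.
From the singleton clause (NOT q33), q33 = false.
From the singleton clause (NOT q43), q43 = false.
Suppose q21 = true.
From the singleton clause (NOT q31), q31 = false.
From the singleton clause (q32), q32 = true.
From the singleton clause (NOT q41), q41 = false.
From the singleton clause (q42), q42 = true.
But (NOT q42) is also a unit clause — contradiction.
Backtrack on q21: now try q21 = false.
From the singleton clause (q22), q22 = true.
From the singleton clause (NOT q32), q32 = false.
From the singleton clause (q31), q31 = true.
From the singleton clause (NOT q41), q41 = false.
From the singleton clause (q42), q42 = true.
But (NOT q42) is also a unit clause — contradiction.
Both values of q21 lead to a conflict.
Both values of q12 lead to a conflict.
Backtrack on q11: now try q11 = true.
From the singleton clause (NOT q21), q21 = false.
From the singleton clause (NOT q31), q31 = false.
From the singleton clause (NOT q41), q41 = false.
Suppose q22 = true.
From the singleton clause (NOT q12), q12 = false.
From the singleton clause (NOT q32), q32 = false.
From the singleton clause (q33), q33 = true.
From the singleton clause (NOT q42), q42 = false.
From the singleton clause (q43), q43 = true.
But (NOT q43) is also a unit clause — contradiction.
Backtrack on q22: now try q22 = false.
From the singleton clause (q23), q23 = true.
From the singleton clause (NOT q13), q13 = false.
From the singleton clause (NOT q33), q33 = false.
From the singleton clause (q32), q32 = true.
From the singleton clause (NOT q12), q12 = false.
From the singleton clause (NOT q42), q42 = false.
From the singleton clause (q43), q43 = true.
But (NOT q43) is also a unit clause — contradiction.
Both values of q22 lead to a conflict.
Both values of q11 lead to a conflict.

UNSATISFIABLE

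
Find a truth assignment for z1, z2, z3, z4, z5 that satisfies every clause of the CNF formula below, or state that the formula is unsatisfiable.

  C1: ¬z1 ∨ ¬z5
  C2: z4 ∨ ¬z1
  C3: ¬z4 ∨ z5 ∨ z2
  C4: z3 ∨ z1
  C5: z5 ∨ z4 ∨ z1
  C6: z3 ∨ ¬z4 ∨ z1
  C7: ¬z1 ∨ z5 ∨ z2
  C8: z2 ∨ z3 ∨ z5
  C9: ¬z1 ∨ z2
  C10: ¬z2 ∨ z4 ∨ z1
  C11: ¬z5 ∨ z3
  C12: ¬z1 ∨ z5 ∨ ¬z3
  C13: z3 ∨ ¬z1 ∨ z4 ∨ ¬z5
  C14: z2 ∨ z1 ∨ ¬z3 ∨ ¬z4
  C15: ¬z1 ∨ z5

Case z1 = False:
From the singleton clause (z3), z3 = True.
Case z5 = False:
From the singleton clause (z4), z4 = True.
From the singleton clause (z2), z2 = True.
All clauses are satisfied.

z1 ↦ False, z2 ↦ True, z3 ↦ True, z4 ↦ True, z5 ↦ False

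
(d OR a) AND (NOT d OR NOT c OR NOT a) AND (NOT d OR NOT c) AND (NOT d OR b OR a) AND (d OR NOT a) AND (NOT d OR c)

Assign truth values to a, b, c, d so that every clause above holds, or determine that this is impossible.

Case d = true:
The clause (NOT c) is unit, so c = false.
But (c) is also a unit clause — contradiction.
So d must be the other value — set d = false.
The clause (a) is unit, so a = true.
But (NOT a) is also a unit clause — contradiction.
Neither d = true nor d = false works.

UNSATISFIABLE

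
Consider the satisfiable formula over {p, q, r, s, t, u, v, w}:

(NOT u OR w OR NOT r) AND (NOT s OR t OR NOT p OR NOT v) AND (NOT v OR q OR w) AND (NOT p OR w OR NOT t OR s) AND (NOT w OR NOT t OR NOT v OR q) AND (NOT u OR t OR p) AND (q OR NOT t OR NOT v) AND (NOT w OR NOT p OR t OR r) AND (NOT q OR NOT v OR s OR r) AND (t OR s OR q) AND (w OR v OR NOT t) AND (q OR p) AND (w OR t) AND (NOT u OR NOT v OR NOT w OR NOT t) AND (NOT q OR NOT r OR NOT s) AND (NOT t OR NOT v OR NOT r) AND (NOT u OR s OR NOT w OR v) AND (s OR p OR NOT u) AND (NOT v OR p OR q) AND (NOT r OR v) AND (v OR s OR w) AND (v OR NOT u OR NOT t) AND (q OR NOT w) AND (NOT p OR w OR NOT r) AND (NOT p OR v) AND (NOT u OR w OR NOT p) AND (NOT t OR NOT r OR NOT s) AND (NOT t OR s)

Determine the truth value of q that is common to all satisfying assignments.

True

Suppose q = false.
Unit clause (p) forces p = true.
Unit clause (NOT w) forces w = false.
Unit clause (NOT v) forces v = false.
But (v) is also a unit clause — contradiction.
So every satisfying assignment has q = True.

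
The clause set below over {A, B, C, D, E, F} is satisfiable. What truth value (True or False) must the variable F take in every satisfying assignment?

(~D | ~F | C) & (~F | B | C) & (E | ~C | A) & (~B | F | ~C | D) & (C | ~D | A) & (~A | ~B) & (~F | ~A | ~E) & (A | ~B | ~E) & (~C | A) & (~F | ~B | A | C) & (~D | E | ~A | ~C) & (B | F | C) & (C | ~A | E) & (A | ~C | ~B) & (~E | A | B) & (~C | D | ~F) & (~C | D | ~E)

Suppose F = 1.
Branch on D: set D = 0.
From the singleton clause (~C), C = 0.
From the singleton clause (B), B = 1.
From the singleton clause (~A), A = 0.
Now (A) is unsatisfied and unit — conflict.
So D must be the other value — set D = 1.
From the singleton clause (C), C = 1.
From the singleton clause (A), A = 1.
From the singleton clause (~B), B = 0.
From the singleton clause (~E), E = 0.
Now (E) is unsatisfied and unit — conflict.
Neither D = 1 nor D = 0 works.
So every satisfying assignment has F = False.

False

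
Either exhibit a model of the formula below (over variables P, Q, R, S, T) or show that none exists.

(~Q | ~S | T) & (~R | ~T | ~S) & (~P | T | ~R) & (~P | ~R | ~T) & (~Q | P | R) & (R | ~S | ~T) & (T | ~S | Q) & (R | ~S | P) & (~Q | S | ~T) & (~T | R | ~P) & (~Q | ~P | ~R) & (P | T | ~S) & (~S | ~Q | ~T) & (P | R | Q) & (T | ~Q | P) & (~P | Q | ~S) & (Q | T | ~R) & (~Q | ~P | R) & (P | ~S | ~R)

Try Q = 0.
Try T = 0.
From the singleton clause (~S), S = 0.
From the singleton clause (~R), R = 0.
From the singleton clause (P), P = 1.
Every clause now holds.

P: 1,  Q: 0,  R: 0,  S: 0,  T: 0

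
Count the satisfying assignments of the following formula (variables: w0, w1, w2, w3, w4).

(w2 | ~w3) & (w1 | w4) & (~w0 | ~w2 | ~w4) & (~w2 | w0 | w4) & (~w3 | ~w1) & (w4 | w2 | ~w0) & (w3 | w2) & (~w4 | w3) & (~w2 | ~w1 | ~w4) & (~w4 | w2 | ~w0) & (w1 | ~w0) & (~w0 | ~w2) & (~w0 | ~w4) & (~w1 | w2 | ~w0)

1

There are 2^5 = 32 truth assignments over (w0, w1, w2, w3, w4).
Split on w3. With w3 = 1, the clauses containing w3 are satisfied and ~w3 drops from the rest; 1 of the 2^4 = 16 assignments to the other variables satisfy what remains.
With w3 = 0, by the same count on the reduced clause set, 0 assignments work.
Total: 1 + 0 = 1.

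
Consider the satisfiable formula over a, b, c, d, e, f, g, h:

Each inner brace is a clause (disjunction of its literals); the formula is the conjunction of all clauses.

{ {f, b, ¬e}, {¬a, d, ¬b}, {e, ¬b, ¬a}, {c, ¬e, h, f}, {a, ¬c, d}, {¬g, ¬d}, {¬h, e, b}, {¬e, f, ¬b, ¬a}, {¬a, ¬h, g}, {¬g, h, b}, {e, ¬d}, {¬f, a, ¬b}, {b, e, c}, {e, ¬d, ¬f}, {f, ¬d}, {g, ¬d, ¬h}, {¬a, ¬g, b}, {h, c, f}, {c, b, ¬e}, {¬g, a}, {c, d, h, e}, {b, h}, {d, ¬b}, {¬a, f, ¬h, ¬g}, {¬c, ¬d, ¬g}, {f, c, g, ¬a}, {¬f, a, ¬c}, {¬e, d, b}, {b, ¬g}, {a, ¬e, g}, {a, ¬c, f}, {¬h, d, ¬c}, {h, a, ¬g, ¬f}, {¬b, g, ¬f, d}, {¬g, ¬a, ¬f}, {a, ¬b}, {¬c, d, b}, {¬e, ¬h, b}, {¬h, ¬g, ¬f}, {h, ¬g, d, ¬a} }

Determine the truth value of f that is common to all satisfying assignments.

True

Suppose f = False.
(¬d) alone gives d = False.
(¬b) alone gives b = False.
(¬e) alone gives e = False.
(¬h) alone gives h = False.
But (h) is also a unit clause — contradiction.
So every satisfying assignment has f = True.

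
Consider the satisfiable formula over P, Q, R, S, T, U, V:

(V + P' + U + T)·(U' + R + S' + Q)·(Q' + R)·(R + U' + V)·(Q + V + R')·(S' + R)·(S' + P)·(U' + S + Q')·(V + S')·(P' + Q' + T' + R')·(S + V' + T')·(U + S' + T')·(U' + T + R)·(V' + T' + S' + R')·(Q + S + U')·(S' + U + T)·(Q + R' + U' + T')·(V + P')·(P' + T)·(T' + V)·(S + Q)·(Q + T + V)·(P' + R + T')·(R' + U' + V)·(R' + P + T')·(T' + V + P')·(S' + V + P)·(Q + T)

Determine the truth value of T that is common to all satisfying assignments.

Suppose T = 1.
(V) alone gives V = 1.
(S) alone gives S = 1.
(R) alone gives R = 1.
But (R') is also a unit clause — contradiction.
So every satisfying assignment has T = False.

False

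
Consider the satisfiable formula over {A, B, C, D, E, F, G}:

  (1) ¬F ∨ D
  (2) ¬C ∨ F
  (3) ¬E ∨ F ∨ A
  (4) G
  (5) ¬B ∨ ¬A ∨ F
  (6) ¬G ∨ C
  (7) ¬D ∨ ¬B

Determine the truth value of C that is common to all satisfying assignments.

Suppose C = False.
The clause (G) is unit, so G = True.
Now (¬G) is unsatisfied and unit — conflict.
So every satisfying assignment has C = True.

True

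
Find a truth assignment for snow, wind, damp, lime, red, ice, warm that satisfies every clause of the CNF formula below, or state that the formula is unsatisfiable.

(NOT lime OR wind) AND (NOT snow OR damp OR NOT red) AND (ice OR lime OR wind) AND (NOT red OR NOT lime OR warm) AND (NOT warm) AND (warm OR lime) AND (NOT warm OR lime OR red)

The clause (NOT warm) is unit, so warm = false.
The clause (lime) is unit, so lime = true.
The clause (wind) is unit, so wind = true.
The clause (NOT red) is unit, so red = false.
Every clause is now satisfied; snow, damp, ice are unconstrained.

snow=true,  wind=true,  damp=true,  lime=true,  red=false,  ice=false,  warm=false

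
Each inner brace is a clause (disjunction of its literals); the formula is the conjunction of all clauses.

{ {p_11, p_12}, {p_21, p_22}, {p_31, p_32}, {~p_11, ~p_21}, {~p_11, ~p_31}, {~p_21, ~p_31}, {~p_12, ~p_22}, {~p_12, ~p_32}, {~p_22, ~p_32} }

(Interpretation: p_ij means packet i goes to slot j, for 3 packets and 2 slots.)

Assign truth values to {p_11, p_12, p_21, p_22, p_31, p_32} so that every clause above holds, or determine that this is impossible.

Suppose p_11 = 1.
From the singleton clause (~p_21), p_21 = 0.
From the singleton clause (p_22), p_22 = 1.
From the singleton clause (~p_31), p_31 = 0.
From the singleton clause (p_32), p_32 = 1.
That conflicts with the unit clause (~p_32).
Undo p_11 and try p_11 = 0.
From the singleton clause (p_12), p_12 = 1.
From the singleton clause (~p_22), p_22 = 0.
From the singleton clause (p_21), p_21 = 1.
From the singleton clause (~p_31), p_31 = 0.
From the singleton clause (p_32), p_32 = 1.
That conflicts with the unit clause (~p_32).
Neither p_11 = 1 nor p_11 = 0 works.

UNSATISFIABLE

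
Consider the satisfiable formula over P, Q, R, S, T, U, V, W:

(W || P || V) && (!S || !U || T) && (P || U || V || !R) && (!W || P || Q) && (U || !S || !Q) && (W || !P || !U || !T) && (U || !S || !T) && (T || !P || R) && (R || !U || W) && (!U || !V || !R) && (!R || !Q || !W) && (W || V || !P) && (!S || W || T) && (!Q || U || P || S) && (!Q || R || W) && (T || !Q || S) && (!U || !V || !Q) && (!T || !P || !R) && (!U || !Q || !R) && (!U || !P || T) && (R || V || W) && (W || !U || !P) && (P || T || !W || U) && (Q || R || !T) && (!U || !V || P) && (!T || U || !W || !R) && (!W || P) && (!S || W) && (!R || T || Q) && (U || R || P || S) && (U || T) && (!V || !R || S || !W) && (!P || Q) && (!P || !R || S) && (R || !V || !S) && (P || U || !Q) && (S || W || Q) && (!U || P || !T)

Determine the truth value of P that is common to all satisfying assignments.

True

Suppose P = false.
(!W) alone gives W = false.
(V) alone gives V = true.
(!U) alone gives U = false.
(!S) alone gives S = false.
(!Q) alone gives Q = false.
But (Q) is also a unit clause — contradiction.
So every satisfying assignment has P = True.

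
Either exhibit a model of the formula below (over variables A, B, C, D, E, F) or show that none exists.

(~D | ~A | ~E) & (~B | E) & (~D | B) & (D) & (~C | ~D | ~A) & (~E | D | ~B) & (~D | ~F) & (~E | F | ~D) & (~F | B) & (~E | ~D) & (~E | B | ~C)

UNSATISFIABLE

(D) alone gives D = 1.
(B) alone gives B = 1.
(E) alone gives E = 1.
Now (~E) is unsatisfied and unit — conflict.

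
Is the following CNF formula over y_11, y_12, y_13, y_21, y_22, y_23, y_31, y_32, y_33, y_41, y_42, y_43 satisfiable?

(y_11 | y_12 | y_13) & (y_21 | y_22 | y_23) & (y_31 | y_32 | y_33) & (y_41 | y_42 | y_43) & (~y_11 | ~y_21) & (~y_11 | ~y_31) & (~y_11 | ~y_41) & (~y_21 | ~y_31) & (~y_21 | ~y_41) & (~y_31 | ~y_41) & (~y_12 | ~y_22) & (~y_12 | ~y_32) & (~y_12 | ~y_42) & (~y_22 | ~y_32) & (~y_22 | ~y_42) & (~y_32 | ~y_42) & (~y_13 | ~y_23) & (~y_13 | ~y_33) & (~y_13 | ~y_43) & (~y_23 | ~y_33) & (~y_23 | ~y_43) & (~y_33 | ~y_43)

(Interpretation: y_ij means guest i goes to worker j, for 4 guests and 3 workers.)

Suppose y_11 = 0.
Suppose y_12 = 1.
The clause (~y_22) is unit, so y_22 = 0.
The clause (~y_32) is unit, so y_32 = 0.
The clause (~y_42) is unit, so y_42 = 0.
Suppose y_21 = 1.
The clause (~y_31) is unit, so y_31 = 0.
The clause (y_33) is unit, so y_33 = 1.
The clause (~y_41) is unit, so y_41 = 0.
The clause (y_43) is unit, so y_43 = 1.
That conflicts with the unit clause (~y_43).
Backtrack on y_21: now try y_21 = 0.
The clause (y_23) is unit, so y_23 = 1.
The clause (~y_13) is unit, so y_13 = 0.
The clause (~y_33) is unit, so y_33 = 0.
The clause (y_31) is unit, so y_31 = 1.
The clause (~y_41) is unit, so y_41 = 0.
The clause (y_43) is unit, so y_43 = 1.
That conflicts with the unit clause (~y_43).
Both values of y_21 lead to a conflict.
Backtrack on y_12: now try y_12 = 0.
The clause (y_13) is unit, so y_13 = 1.
The clause (~y_23) is unit, so y_23 = 0.
The clause (~y_33) is unit, so y_33 = 0.
The clause (~y_43) is unit, so y_43 = 0.
Suppose y_21 = 1.
The clause (~y_31) is unit, so y_31 = 0.
The clause (y_32) is unit, so y_32 = 1.
The clause (~y_41) is unit, so y_41 = 0.
The clause (y_42) is unit, so y_42 = 1.
That conflicts with the unit clause (~y_42).
Backtrack on y_21: now try y_21 = 0.
The clause (y_22) is unit, so y_22 = 1.
The clause (~y_32) is unit, so y_32 = 0.
The clause (y_31) is unit, so y_31 = 1.
The clause (~y_41) is unit, so y_41 = 0.
The clause (y_42) is unit, so y_42 = 1.
That conflicts with the unit clause (~y_42).
Both values of y_21 lead to a conflict.
Both values of y_12 lead to a conflict.
Backtrack on y_11: now try y_11 = 1.
The clause (~y_21) is unit, so y_21 = 0.
The clause (~y_31) is unit, so y_31 = 0.
The clause (~y_41) is unit, so y_41 = 0.
Suppose y_22 = 1.
The clause (~y_12) is unit, so y_12 = 0.
The clause (~y_32) is unit, so y_32 = 0.
The clause (y_33) is unit, so y_33 = 1.
The clause (~y_42) is unit, so y_42 = 0.
The clause (y_43) is unit, so y_43 = 1.
That conflicts with the unit clause (~y_43).
Backtrack on y_22: now try y_22 = 0.
The clause (y_23) is unit, so y_23 = 1.
The clause (~y_13) is unit, so y_13 = 0.
The clause (~y_33) is unit, so y_33 = 0.
The clause (y_32) is unit, so y_32 = 1.
The clause (~y_12) is unit, so y_12 = 0.
The clause (~y_42) is unit, so y_42 = 0.
The clause (y_43) is unit, so y_43 = 1.
That conflicts with the unit clause (~y_43).
Both values of y_22 lead to a conflict.
Both values of y_11 lead to a conflict.
No assignment satisfies every clause.

No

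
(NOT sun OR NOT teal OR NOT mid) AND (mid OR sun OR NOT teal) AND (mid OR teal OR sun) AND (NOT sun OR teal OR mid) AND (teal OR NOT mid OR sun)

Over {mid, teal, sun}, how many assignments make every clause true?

3

There are 2^3 = 8 truth assignments over (mid, teal, sun).
Split on sun. With sun = true, the clauses containing sun are satisfied and NOT sun drops from the rest; 2 of the 2^2 = 4 assignments to the other variables satisfy what remains.
With sun = false, by the same count on the reduced clause set, 1 assignment works.
(One model: mid=F, teal=T, sun=T.)
Total: 2 + 1 = 3.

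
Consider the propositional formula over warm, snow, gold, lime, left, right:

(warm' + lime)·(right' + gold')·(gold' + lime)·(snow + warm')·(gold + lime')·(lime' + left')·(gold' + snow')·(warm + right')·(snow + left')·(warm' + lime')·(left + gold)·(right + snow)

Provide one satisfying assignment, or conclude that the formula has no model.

Suppose warm = 0.
(right') alone gives right = 0.
(snow) alone gives snow = 1.
(gold') alone gives gold = 0.
(lime') alone gives lime = 0.
(left) alone gives left = 1.
Every clause now holds.

warm ↦ 0,  snow ↦ 1,  gold ↦ 0,  lime ↦ 0,  left ↦ 1,  right ↦ 0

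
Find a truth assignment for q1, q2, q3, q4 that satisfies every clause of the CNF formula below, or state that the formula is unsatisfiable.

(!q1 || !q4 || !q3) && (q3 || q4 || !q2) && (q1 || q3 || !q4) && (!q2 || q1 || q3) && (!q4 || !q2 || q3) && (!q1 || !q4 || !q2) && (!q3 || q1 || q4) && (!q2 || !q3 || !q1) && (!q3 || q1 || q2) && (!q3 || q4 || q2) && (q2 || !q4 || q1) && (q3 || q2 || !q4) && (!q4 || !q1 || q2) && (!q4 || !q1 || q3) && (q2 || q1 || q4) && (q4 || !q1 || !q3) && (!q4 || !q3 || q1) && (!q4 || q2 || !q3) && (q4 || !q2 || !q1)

Try q1 = true.
Try q4 = false.
From the singleton clause (!q3), q3 = false.
From the singleton clause (!q2), q2 = false.
This assignment satisfies each clause.

q1 ↦ true, q2 ↦ false, q3 ↦ false, q4 ↦ false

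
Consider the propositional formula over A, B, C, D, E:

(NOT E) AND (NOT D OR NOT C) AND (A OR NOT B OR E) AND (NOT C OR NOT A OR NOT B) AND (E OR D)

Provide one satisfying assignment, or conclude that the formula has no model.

(NOT E) alone gives E = false.
(D) alone gives D = true.
(NOT C) alone gives C = false.
Branch on A: set A = false.
(NOT B) alone gives B = false.
All clauses are satisfied.

A: false, B: false, C: false, D: true, E: false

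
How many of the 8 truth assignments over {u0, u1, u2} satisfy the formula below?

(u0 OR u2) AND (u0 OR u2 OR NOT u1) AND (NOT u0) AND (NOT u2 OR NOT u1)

There are 2^3 = 8 truth assignments over (u0, u1, u2).
Check each against the 4 clauses (columns in the order u0, u1, u2):
  F F F  ✗ fails (u0 OR u2)
  F F T  ✓ satisfies all
  F T F  ✗ fails (u0 OR u2)
  F T T  ✗ fails (NOT u2 OR NOT u1)
  T F F  ✗ fails (NOT u0)
  T F T  ✗ fails (NOT u0)
  T T F  ✗ fails (NOT u0)
  T T T  ✗ fails (NOT u0)
1 of the 8 rows is a model.

1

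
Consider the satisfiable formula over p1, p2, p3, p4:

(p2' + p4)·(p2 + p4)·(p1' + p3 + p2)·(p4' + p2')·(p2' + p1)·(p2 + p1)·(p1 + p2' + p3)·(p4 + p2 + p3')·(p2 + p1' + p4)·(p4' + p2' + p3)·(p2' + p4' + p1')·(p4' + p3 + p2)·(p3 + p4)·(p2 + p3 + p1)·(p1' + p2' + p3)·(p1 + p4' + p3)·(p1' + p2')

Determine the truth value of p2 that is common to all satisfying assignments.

False

Suppose p2 = 1.
From the singleton clause (p4), p4 = 1.
Now (p4') is unsatisfied and unit — conflict.
So every satisfying assignment has p2 = False.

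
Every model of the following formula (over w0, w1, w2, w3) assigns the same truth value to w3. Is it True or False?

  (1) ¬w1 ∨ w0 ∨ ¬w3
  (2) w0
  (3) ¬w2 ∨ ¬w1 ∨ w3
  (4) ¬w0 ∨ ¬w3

Suppose w3 = True.
Unit clause (w0) forces w0 = True.
Now (¬w0) is unsatisfied and unit — conflict.
So every satisfying assignment has w3 = False.

False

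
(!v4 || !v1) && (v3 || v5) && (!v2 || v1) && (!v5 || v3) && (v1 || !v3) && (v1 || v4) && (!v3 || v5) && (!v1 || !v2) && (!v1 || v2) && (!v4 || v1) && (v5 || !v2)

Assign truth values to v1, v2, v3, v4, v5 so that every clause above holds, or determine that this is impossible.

UNSATISFIABLE

Case v4 = false:
Unit clause (v1) forces v1 = true.
Unit clause (!v2) forces v2 = false.
That conflicts with the unit clause (v2).
Backtrack on v4: now try v4 = true.
Unit clause (!v1) forces v1 = false.
That conflicts with the unit clause (v1).
Both values of v4 lead to a conflict.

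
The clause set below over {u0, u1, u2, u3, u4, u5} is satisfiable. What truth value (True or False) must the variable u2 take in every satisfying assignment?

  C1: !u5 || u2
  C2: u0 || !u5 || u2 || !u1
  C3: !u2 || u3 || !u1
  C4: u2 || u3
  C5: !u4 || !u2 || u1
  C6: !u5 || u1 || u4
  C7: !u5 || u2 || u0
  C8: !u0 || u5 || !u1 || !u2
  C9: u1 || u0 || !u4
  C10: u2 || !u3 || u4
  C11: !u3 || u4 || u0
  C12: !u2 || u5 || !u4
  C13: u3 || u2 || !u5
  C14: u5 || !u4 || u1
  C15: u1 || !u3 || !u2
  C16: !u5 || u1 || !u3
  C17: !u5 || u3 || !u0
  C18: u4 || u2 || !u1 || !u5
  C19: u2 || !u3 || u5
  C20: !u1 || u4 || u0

Suppose u2 = false.
From the singleton clause (!u5), u5 = false.
From the singleton clause (u3), u3 = true.
But (!u3) is also a unit clause — contradiction.
So every satisfying assignment has u2 = True.

True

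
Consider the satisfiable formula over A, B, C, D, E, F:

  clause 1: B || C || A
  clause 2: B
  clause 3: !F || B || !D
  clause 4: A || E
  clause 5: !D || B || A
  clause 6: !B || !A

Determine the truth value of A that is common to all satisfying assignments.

Suppose A = true.
From the singleton clause (B), B = true.
That conflicts with the unit clause (!B).
So every satisfying assignment has A = False.

False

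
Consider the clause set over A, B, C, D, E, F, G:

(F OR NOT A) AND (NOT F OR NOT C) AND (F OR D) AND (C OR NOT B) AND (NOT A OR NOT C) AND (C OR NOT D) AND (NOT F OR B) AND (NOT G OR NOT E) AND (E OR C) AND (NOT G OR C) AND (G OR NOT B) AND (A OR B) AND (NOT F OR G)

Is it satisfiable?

Yes

Try F = false.
From the singleton clause (NOT A), A = false.
From the singleton clause (D), D = true.
From the singleton clause (C), C = true.
From the singleton clause (B), B = true.
From the singleton clause (G), G = true.
From the singleton clause (NOT E), E = false.
This assignment satisfies each clause.
A satisfying assignment: A=false,  B=true,  C=true,  D=true,  E=false,  F=false,  G=true.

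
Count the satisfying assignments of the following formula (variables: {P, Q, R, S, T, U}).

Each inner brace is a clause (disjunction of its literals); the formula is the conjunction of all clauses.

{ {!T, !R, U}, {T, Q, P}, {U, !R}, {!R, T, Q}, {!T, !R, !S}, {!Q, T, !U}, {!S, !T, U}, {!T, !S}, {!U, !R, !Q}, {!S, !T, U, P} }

There are 2^6 = 64 truth assignments over (P, Q, R, S, T, U).
Split on U. With U = true, the clauses containing U are satisfied and !U drops from the rest; 8 of the 2^5 = 32 assignments to the other variables satisfy what remains.
With U = false, by the same count on the reduced clause set, 10 assignments work.
(One model: P=F, Q=F, R=F, S=F, T=T, U=F.)
Total: 8 + 10 = 18.

18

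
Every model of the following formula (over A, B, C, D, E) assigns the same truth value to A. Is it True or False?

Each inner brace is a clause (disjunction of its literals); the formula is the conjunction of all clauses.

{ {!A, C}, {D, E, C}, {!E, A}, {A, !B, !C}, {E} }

Suppose A = false.
Unit clause (!E) forces E = false.
That conflicts with the unit clause (E).
So every satisfying assignment has A = True.

True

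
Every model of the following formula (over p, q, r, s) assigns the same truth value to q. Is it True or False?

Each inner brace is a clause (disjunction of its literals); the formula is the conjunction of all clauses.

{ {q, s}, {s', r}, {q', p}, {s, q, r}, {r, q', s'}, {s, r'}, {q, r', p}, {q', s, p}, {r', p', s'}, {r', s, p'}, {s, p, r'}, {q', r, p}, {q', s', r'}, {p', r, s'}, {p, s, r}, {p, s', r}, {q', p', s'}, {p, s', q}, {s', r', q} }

True

Suppose q = 0.
(s) alone gives s = 1.
(r) alone gives r = 1.
That conflicts with the unit clause (r').
So every satisfying assignment has q = True.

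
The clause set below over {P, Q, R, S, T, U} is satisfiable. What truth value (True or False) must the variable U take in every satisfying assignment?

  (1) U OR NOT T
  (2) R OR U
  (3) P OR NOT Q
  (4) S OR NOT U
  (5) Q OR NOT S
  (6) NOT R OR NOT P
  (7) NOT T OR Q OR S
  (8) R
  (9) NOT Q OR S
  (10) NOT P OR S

Suppose U = true.
Unit clause (S) forces S = true.
Unit clause (Q) forces Q = true.
Unit clause (P) forces P = true.
Unit clause (NOT R) forces R = false.
Now (R) is unsatisfied and unit — conflict.
So every satisfying assignment has U = False.

False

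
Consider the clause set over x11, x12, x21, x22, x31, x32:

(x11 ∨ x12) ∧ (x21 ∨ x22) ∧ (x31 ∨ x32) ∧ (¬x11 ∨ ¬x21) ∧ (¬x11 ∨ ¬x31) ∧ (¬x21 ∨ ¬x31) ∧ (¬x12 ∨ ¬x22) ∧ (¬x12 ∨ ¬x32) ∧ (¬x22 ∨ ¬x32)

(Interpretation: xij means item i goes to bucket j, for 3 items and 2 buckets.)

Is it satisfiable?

Case x11 = True:
Unit clause (¬x21) forces x21 = False.
Unit clause (x22) forces x22 = True.
Unit clause (¬x31) forces x31 = False.
Unit clause (x32) forces x32 = True.
But (¬x32) is also a unit clause — contradiction.
That branch fails; take x11 = False instead.
Unit clause (x12) forces x12 = True.
Unit clause (¬x22) forces x22 = False.
Unit clause (x21) forces x21 = True.
Unit clause (¬x31) forces x31 = False.
Unit clause (x32) forces x32 = True.
But (¬x32) is also a unit clause — contradiction.
Neither x11 = True nor x11 = False works.
No assignment satisfies every clause.

No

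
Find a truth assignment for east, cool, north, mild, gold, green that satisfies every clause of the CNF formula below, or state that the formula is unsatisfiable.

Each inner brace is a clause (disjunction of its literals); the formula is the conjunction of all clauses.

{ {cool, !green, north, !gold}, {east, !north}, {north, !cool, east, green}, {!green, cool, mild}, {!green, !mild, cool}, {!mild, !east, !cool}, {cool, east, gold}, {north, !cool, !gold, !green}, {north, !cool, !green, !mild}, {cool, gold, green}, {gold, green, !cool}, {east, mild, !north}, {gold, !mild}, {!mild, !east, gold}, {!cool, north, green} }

Try east = false.
Unit clause (!north) forces north = false.
Try cool = true.
Unit clause (green) forces green = true.
Unit clause (!gold) forces gold = false.
Unit clause (!mild) forces mild = false.
This assignment satisfies each clause.

east: false; cool: true; north: false; mild: false; gold: false; green: true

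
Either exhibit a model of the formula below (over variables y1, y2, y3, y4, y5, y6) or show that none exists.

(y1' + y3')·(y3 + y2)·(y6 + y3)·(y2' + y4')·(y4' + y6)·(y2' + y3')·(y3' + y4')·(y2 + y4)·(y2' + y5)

y1=1; y2=1; y3=0; y4=0; y5=1; y6=1

Suppose y1 = 1.
From the singleton clause (y3'), y3 = 0.
From the singleton clause (y2), y2 = 1.
From the singleton clause (y6), y6 = 1.
From the singleton clause (y4'), y4 = 0.
From the singleton clause (y5), y5 = 1.
This assignment satisfies each clause.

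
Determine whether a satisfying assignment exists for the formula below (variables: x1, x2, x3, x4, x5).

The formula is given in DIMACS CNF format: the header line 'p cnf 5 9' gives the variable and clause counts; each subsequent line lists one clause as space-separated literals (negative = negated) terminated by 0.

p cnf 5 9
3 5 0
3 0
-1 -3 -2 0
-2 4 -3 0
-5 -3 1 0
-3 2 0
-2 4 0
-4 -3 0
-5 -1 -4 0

Unsatisfiable

From the singleton clause (x3), x3 = True.
From the singleton clause (x2), x2 = True.
From the singleton clause (¬x1), x1 = False.
From the singleton clause (x4), x4 = True.
But (¬x4) is also a unit clause — contradiction.
No assignment satisfies every clause.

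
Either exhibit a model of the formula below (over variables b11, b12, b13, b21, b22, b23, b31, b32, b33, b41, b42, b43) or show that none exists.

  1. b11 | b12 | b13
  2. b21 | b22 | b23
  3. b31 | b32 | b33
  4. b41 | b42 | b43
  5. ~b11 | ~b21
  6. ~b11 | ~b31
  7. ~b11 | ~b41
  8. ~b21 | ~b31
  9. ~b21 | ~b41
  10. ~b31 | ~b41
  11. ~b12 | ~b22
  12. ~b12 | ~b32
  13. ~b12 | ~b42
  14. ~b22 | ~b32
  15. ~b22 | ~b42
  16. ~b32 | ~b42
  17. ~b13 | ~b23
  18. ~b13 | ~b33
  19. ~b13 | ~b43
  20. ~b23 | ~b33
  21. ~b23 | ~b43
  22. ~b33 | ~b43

Case b11 = 0:
Case b12 = 1:
Unit clause (~b22) forces b22 = 0.
Unit clause (~b32) forces b32 = 0.
Unit clause (~b42) forces b42 = 0.
Case b21 = 1:
Unit clause (~b31) forces b31 = 0.
Unit clause (b33) forces b33 = 1.
Unit clause (~b41) forces b41 = 0.
Unit clause (b43) forces b43 = 1.
That conflicts with the unit clause (~b43).
That branch fails; take b21 = 0 instead.
Unit clause (b23) forces b23 = 1.
Unit clause (~b13) forces b13 = 0.
Unit clause (~b33) forces b33 = 0.
Unit clause (b31) forces b31 = 1.
Unit clause (~b41) forces b41 = 0.
Unit clause (b43) forces b43 = 1.
That conflicts with the unit clause (~b43).
Either choice for b21 ends in contradiction.
That branch fails; take b12 = 0 instead.
Unit clause (b13) forces b13 = 1.
Unit clause (~b23) forces b23 = 0.
Unit clause (~b33) forces b33 = 0.
Unit clause (~b43) forces b43 = 0.
Case b21 = 1:
Unit clause (~b31) forces b31 = 0.
Unit clause (b32) forces b32 = 1.
Unit clause (~b41) forces b41 = 0.
Unit clause (b42) forces b42 = 1.
That conflicts with the unit clause (~b42).
That branch fails; take b21 = 0 instead.
Unit clause (b22) forces b22 = 1.
Unit clause (~b32) forces b32 = 0.
Unit clause (b31) forces b31 = 1.
Unit clause (~b41) forces b41 = 0.
Unit clause (b42) forces b42 = 1.
That conflicts with the unit clause (~b42).
Either choice for b21 ends in contradiction.
Either choice for b12 ends in contradiction.
That branch fails; take b11 = 1 instead.
Unit clause (~b21) forces b21 = 0.
Unit clause (~b31) forces b31 = 0.
Unit clause (~b41) forces b41 = 0.
Case b22 = 1:
Unit clause (~b12) forces b12 = 0.
Unit clause (~b32) forces b32 = 0.
Unit clause (b33) forces b33 = 1.
Unit clause (~b42) forces b42 = 0.
Unit clause (b43) forces b43 = 1.
That conflicts with the unit clause (~b43).
That branch fails; take b22 = 0 instead.
Unit clause (b23) forces b23 = 1.
Unit clause (~b13) forces b13 = 0.
Unit clause (~b33) forces b33 = 0.
Unit clause (b32) forces b32 = 1.
Unit clause (~b12) forces b12 = 0.
Unit clause (~b42) forces b42 = 0.
Unit clause (b43) forces b43 = 1.
That conflicts with the unit clause (~b43).
Either choice for b22 ends in contradiction.
Either choice for b11 ends in contradiction.

UNSATISFIABLE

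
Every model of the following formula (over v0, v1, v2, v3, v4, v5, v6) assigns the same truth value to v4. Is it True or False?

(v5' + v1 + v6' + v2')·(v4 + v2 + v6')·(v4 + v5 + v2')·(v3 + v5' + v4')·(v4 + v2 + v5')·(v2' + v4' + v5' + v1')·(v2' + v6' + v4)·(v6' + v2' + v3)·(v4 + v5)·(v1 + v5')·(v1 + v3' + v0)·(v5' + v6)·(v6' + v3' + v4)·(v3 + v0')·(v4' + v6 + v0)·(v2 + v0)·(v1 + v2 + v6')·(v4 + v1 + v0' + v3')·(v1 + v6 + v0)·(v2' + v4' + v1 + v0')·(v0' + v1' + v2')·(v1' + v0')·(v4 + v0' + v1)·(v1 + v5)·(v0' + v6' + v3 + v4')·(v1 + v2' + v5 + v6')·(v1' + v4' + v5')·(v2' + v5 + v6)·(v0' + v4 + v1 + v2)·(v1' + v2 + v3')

True

Suppose v4 = 0.
Unit clause (v5) forces v5 = 1.
Unit clause (v2) forces v2 = 1.
Unit clause (v6') forces v6 = 0.
That conflicts with the unit clause (v6).
So every satisfying assignment has v4 = True.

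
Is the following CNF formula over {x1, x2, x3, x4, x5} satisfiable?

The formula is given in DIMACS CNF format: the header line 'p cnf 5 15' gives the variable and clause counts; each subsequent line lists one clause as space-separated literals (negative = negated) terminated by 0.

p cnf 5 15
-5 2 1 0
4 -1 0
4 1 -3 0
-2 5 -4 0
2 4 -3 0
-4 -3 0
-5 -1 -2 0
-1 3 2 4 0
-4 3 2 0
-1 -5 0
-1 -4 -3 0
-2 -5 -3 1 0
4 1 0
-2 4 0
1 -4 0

Unsatisfiable

Case x4 = True:
(¬x3) alone gives x3 = False.
(x2) alone gives x2 = True.
(x5) alone gives x5 = True.
(¬x1) alone gives x1 = False.
Now (x1) is unsatisfied and unit — conflict.
Undo x4 and try x4 = False.
(¬x1) alone gives x1 = False.
Now (x1) is unsatisfied and unit — conflict.
Both values of x4 lead to a conflict.
No assignment satisfies every clause.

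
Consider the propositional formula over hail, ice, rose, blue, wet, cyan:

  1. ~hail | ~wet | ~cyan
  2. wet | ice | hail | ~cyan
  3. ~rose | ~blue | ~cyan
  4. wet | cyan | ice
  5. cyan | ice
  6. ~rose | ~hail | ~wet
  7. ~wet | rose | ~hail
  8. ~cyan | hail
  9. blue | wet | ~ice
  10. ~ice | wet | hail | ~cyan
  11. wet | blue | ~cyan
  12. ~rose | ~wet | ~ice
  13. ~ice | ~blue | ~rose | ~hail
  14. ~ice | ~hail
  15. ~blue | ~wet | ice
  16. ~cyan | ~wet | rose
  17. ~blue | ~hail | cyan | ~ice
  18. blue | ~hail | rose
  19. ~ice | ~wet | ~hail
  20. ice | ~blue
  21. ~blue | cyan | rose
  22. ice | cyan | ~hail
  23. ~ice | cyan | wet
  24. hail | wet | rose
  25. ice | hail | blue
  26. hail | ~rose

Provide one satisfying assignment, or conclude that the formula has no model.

Try cyan = 0.
The clause (ice) is unit, so ice = 1.
The clause (~hail) is unit, so hail = 0.
The clause (wet) is unit, so wet = 1.
The clause (~rose) is unit, so rose = 0.
The clause (~blue) is unit, so blue = 0.
All clauses are satisfied.

hail ↦ 0,  ice ↦ 1,  rose ↦ 0,  blue ↦ 0,  wet ↦ 1,  cyan ↦ 0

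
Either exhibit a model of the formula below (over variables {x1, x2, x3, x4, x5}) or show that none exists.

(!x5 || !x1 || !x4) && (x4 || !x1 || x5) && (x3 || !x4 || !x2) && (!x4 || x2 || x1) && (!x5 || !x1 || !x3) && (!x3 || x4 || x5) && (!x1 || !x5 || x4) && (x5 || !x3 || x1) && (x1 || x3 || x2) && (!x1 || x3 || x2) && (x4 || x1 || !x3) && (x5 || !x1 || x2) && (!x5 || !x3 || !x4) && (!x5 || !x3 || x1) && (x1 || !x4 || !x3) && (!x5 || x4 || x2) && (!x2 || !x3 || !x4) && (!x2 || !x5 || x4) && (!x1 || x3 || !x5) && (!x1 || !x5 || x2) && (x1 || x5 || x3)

UNSATISFIABLE

Suppose x5 = false.
Suppose x4 = true.
Suppose x3 = true.
(x1) alone gives x1 = true.
(x2) alone gives x2 = true.
Now (!x2) is unsatisfied and unit — conflict.
So x3 must be the other value — set x3 = false.
(!x2) alone gives x2 = false.
(x1) alone gives x1 = true.
Now (!x1) is unsatisfied and unit — conflict.
Either choice for x3 ends in contradiction.
So x4 must be the other value — set x4 = false.
(!x1) alone gives x1 = false.
(!x3) alone gives x3 = false.
Now (x3) is unsatisfied and unit — conflict.
Either choice for x4 ends in contradiction.
So x5 must be the other value — set x5 = true.
Suppose x1 = false.
(!x3) alone gives x3 = false.
(x2) alone gives x2 = true.
(!x4) alone gives x4 = false.
Now (x4) is unsatisfied and unit — conflict.
So x1 must be the other value — set x1 = true.
(!x4) alone gives x4 = false.
Now (x4) is unsatisfied and unit — conflict.
Either choice for x1 ends in contradiction.
Either choice for x5 ends in contradiction.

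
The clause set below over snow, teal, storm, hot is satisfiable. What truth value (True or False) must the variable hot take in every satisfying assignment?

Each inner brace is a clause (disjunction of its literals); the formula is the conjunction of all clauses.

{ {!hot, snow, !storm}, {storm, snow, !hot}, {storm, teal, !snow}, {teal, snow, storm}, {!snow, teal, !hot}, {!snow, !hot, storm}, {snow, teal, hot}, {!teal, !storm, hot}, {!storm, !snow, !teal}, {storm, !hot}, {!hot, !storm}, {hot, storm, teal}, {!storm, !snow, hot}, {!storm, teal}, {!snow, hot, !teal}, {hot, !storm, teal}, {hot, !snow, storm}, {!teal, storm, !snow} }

False

Suppose hot = true.
(storm) alone gives storm = true.
Now (!storm) is unsatisfied and unit — conflict.
So every satisfying assignment has hot = False.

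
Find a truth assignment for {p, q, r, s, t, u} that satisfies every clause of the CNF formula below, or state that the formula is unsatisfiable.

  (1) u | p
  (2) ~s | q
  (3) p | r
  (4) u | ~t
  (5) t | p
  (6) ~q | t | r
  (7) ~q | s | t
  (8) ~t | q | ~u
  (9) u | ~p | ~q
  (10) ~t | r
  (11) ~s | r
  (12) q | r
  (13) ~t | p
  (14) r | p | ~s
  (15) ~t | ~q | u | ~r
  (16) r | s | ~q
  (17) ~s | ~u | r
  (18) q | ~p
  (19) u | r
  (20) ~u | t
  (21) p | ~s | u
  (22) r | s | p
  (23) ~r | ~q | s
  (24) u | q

Suppose u = 1.
From the singleton clause (t), t = 1.
From the singleton clause (q), q = 1.
From the singleton clause (r), r = 1.
From the singleton clause (p), p = 1.
From the singleton clause (s), s = 1.
This assignment satisfies each clause.

p: 1,  q: 1,  r: 1,  s: 1,  t: 1,  u: 1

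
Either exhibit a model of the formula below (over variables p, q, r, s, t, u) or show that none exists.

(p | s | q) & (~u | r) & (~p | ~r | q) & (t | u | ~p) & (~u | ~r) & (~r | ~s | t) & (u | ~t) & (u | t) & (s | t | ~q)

Case u = 0:
From the singleton clause (~t), t = 0.
Now (t) is unsatisfied and unit — conflict.
Undo u and try u = 1.
From the singleton clause (r), r = 1.
Now (~r) is unsatisfied and unit — conflict.
Either choice for u ends in contradiction.

UNSATISFIABLE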